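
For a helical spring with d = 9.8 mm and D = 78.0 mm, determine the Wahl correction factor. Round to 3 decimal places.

C = D/d = 78.0/9.8 = 7.9592
K_W = (4C−1)/(4C−4) + 0.615/C = 30.837/27.837 + 0.0773 = 1.1850

1.185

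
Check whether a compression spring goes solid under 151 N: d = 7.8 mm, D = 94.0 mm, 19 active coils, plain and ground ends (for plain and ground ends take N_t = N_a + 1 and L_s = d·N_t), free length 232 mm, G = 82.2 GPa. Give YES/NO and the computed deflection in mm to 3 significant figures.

NO, δ = 62.7 mm

k = Gd⁴/(8D³N_a) = (82.2×10³)(7.8⁴)/(8·94.0³·19) = 2.41 N/mm
N_t = 20; L_s = 7.8·20 = 156 mm; δ_solid = L₀ − L_s = 232 − 156 = 76 mm
δ = F/k = 151/2.41 = 62.655 mm
δ < δ_solid → spring does not go solid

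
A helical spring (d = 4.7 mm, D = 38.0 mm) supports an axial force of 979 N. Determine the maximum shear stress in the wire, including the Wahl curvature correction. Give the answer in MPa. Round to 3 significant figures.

1080 MPa

Spring index C = D/d = 38.0/4.7 = 8.0851
K_W = (4C−1)/(4C−4) + 0.615/C = 31.340/28.340 + 0.0761 = 1.1819
τ₀ = 8FD/(πd³) = 8·979·38.0/(π·4.7³) = 297616/326.17 = 912.46 MPa
τ_max = K·τ₀ = 1.1819 × 912.46 = 1078.5 MPa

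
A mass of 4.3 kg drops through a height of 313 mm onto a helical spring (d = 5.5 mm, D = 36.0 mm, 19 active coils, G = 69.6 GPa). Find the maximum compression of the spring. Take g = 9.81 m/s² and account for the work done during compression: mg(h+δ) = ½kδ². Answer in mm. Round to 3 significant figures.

59.1 mm

k = Gd⁴/(8D³N_a) = (69.6×10³)(5.5⁴)/(8·36.0³·19) = 8.9807 N/mm
W = mg = 4.3 × 9.81 = 42.183 N
½kδ² − Wδ − Wh = 0 → δ = (W + √(W² + 2kWh))/k
δ = (42.183 + √(1779.4 + 237149))/8.9807 = (42.183 + 488.8)/8.9807 = 59.125 mm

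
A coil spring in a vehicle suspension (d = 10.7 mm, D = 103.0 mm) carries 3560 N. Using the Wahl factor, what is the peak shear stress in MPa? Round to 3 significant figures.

Spring index C = D/d = 103.0/10.7 = 9.6262
K_W = (4C−1)/(4C−4) + 0.615/C = 37.505/34.505 + 0.0639 = 1.1508
τ₀ = 8FD/(πd³) = 8·3560·103.0/(π·10.7³) = 2.93344e+06/3848.6 = 762.21 MPa
τ_max = K·τ₀ = 1.1508 × 762.21 = 877.18 MPa

877 MPa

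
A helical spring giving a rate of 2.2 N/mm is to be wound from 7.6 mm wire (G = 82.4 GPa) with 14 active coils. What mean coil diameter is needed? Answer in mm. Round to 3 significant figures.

104 mm

D = (Gd⁴/(8N_a·k))^(1/3) = (82.4×10³·7.6⁴/(8·14·2.2))^(1/3)
  = (1.11568e+06)^(1/3) = 103.7163 mm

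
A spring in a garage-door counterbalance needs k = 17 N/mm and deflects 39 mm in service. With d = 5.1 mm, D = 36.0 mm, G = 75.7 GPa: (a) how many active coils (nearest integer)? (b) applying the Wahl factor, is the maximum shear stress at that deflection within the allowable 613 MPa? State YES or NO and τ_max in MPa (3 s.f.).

N_a = Gd⁴/(8D³k) = (75.7×10³)(5.1⁴)/(8·36.0³·17) = 8.071 → N_a = 8
Actual rate k = Gd⁴/(8D³·8) = 17.151 N/mm
Working load F = kδ = 17.151·39 = 668.89 N
C = 36.0/5.1 = 7.0588; K_W = (4C−1)/(4C−4)+0.615/C = 1.2109
τ_max = K_W·8FD/(πd³) = 1.2109·462.26 = 559.76 MPa
τ_max ≤ 613 MPa → acceptable

(a) 8 coils; (b) YES, τ_max = 560 MPa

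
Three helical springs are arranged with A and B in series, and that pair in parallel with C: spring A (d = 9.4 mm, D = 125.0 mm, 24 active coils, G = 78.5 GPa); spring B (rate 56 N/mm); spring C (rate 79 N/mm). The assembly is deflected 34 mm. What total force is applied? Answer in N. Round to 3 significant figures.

k_A = Gd⁴/(8D³N_a) = (78.5×10³)(9.4⁴)/(8·125.0³·24) = 1.6344 N/mm
Springs A,B series: k_AB = 1/(1/1.6344+1/56) = 1.588 N/mm; parallel with C: k_eq = 1.588+79 = 80.588 N/mm
F = k_eq·δ = 80.588·34 = 2740 N

2740 N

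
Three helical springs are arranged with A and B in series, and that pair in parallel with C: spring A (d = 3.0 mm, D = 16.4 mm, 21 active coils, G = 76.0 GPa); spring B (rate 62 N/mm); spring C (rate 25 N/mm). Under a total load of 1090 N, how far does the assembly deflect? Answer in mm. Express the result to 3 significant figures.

k_A = Gd⁴/(8D³N_a) = (76.0×10³)(3.0⁴)/(8·16.4³·21) = 8.3073 N/mm
Springs A,B series: k_AB = 1/(1/8.3073+1/62) = 7.3257 N/mm; parallel with C: k_eq = 7.3257+25 = 32.326 N/mm
δ = F/k_eq = 1090/32.326 = 33.719 mm

33.7 mm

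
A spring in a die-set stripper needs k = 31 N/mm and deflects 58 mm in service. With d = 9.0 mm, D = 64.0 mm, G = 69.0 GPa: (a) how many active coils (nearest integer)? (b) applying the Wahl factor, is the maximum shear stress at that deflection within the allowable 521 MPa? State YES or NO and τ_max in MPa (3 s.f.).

(a) 7 coils; (b) YES, τ_max = 484 MPa

N_a = Gd⁴/(8D³k) = (69.0×10³)(9.0⁴)/(8·64.0³·31) = 6.963 → N_a = 7
Actual rate k = Gd⁴/(8D³·7) = 30.838 N/mm
Working load F = kδ = 30.838·58 = 1788.6 N
C = 64.0/9.0 = 7.1111; K_W = (4C−1)/(4C−4)+0.615/C = 1.2092
τ_max = K_W·8FD/(πd³) = 1.2092·399.86 = 483.52 MPa
τ_max ≤ 521 MPa → acceptable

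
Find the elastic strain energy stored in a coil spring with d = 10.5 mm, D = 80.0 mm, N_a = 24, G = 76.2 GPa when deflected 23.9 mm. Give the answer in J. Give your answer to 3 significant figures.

2.69 J

k = Gd⁴/(8D³N_a) = (76.2×10³)(10.5⁴)/(8·80.0³·24) = 9.422 N/mm
U = ½kδ² = 0.5 × 9.422 × 23.9² = 2691 N·mm = 2.691 J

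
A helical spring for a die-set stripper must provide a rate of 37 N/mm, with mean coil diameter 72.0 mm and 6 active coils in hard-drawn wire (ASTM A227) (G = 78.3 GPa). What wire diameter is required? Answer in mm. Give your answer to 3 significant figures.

d = (8D³N_a·k / G)^(1/4) = (8·72.0³·6·37 / (78.3×10³))^0.25
  = (8466)^0.25 = 9.5922 mm

9.59 mm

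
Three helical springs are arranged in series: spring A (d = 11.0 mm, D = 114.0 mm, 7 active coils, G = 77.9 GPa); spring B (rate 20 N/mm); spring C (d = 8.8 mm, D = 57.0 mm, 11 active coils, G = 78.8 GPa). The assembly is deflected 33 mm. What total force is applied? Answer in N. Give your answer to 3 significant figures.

210 N

k_A = Gd⁴/(8D³N_a) = (77.9×10³)(11.0⁴)/(8·114.0³·7) = 13.747 N/mm
k_C = Gd⁴/(8D³N_a) = (78.8×10³)(8.8⁴)/(8·57.0³·11) = 28.997 N/mm
Series: 1/k_eq = 1/13.747 + 1/20 + 1/28.997 = 0.15723; k_eq = 6.3601 N/mm
F = k_eq·δ = 6.3601·33 = 209.88 N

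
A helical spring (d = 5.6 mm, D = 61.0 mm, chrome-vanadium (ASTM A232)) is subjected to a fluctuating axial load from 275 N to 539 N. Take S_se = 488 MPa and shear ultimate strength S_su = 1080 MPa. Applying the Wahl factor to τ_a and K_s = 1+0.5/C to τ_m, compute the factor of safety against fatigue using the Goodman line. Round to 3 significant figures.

C = D/d = 61.0/5.6 = 10.8929; K_W = (4C−1)/(4C−4)+0.615/C = 1.1323; K_s = 1+0.5/C = 1.0459
F_a = (F_max−F_min)/2 = 132 N; F_m = (F_max+F_min)/2 = 407 N
τ_a = K_W·8F_aD/(πd³) = 1.1323 × 116.76 = 132.2 MPa
τ_m = K_s·8F_mD/(πd³) = 1.0459 × 360 = 376.52 MPa
Goodman: 1/n_f = τ_a/S_se + τ_m/S_su = 132.2/488 + 376.52/1080 = 0.27090 + 0.34863 = 0.61953
n_f = 1/0.61953 = 1.614

1.61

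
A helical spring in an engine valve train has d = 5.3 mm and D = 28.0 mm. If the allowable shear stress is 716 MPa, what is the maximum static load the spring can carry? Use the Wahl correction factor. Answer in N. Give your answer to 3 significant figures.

C = D/d = 28.0/5.3 = 5.2830
K_W = (4C−1)/(4C−4) + 0.615/C = 20.132/17.132 + 0.1164 = 1.2915
τ_max = K·8FD/(πd³) → F_max = τ_allow·πd³/(8DK)
F_max = 716·π·5.3³/(8·28.0·1.2915) = 3.3488e+05/289.3 = 1157.6 N

1160 N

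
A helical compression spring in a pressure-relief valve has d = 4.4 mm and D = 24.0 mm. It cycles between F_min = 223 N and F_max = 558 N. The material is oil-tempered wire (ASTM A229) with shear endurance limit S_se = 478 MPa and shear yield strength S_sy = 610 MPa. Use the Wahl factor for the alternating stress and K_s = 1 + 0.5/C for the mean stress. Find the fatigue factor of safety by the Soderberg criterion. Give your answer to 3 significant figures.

1.21

C = D/d = 24.0/4.4 = 5.4545; K_W = (4C−1)/(4C−4)+0.615/C = 1.2811; K_s = 1+0.5/C = 1.0917
F_a = (F_max−F_min)/2 = 167.5 N; F_m = (F_max+F_min)/2 = 390.5 N
τ_a = K_W·8F_aD/(πd³) = 1.2811 × 120.17 = 153.96 MPa
τ_m = K_s·8F_mD/(πd³) = 1.0917 × 280.17 = 305.85 MPa
Soderberg: 1/n_f = τ_a/S_se + τ_m/S_sy = 153.96/478 + 305.85/610 = 0.32208 + 0.50139 = 0.82347
n_f = 1/0.82347 = 1.214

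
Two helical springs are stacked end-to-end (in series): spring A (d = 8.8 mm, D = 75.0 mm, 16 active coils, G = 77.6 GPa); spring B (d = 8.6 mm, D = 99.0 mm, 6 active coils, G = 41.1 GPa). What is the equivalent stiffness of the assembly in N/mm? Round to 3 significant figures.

k_A = Gd⁴/(8D³N_a) = (77.6×10³)(8.8⁴)/(8·75.0³·16) = 8.6178 N/mm
k_B = Gd⁴/(8D³N_a) = (41.1×10³)(8.6⁴)/(8·99.0³·6) = 4.8271 N/mm
Series: 1/k_eq = 1/8.6178 + 1/4.8271 = 0.3232; k_eq = 3.0941 N/mm

3.09 N/mm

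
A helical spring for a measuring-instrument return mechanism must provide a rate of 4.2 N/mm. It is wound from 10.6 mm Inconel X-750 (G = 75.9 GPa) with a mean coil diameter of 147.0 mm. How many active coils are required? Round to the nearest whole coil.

9

N_a = Gd⁴/(8D³k) = (75.9×10³ × 10.6⁴)/(8 × 147.0³ × 4.2)
    = 9.5822e+08 / 1.06731e+08 = 8.978 → 9 coils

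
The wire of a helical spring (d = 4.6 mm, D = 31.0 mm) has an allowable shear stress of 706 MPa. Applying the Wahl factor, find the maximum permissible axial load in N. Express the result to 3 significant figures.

712 N

C = D/d = 31.0/4.6 = 6.7391
K_W = (4C−1)/(4C−4) + 0.615/C = 25.957/22.957 + 0.0913 = 1.2219
τ_max = K·8FD/(πd³) → F_max = τ_allow·πd³/(8DK)
F_max = 706·π·4.6³/(8·31.0·1.2219) = 2.1589e+05/303.04 = 712.4 N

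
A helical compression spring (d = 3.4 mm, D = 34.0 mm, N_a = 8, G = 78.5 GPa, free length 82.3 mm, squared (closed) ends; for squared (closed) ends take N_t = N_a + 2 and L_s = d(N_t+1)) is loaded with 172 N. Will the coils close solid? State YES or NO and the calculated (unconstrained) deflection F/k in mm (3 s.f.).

NO, δ = 41.2 mm

k = Gd⁴/(8D³N_a) = (78.5×10³)(3.4⁴)/(8·34.0³·8) = 4.1703 N/mm
N_t = 10; L_s = 3.4·11 = 37.4 mm; δ_solid = L₀ − L_s = 82.3 − 37.4 = 44.9 mm
δ = F/k = 172/4.1703 = 41.244 mm
δ < δ_solid → spring does not go solid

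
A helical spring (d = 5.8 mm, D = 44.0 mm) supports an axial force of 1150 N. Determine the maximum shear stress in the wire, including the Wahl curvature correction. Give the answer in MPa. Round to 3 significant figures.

789 MPa

Spring index C = D/d = 44.0/5.8 = 7.5862
K_W = (4C−1)/(4C−4) + 0.615/C = 29.345/26.345 + 0.0811 = 1.1949
τ₀ = 8FD/(πd³) = 8·1150·44.0/(π·5.8³) = 404800/612.96 = 660.4 MPa
τ_max = K·τ₀ = 1.1949 × 660.4 = 789.14 MPa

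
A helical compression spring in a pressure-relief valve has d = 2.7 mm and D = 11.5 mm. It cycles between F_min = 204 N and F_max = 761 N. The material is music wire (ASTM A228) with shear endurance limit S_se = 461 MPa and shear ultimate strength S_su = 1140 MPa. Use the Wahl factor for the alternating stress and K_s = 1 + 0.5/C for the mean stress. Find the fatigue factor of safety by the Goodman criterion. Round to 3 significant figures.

C = D/d = 11.5/2.7 = 4.2593; K_W = (4C−1)/(4C−4)+0.615/C = 1.3745; K_s = 1+0.5/C = 1.1174
F_a = (F_max−F_min)/2 = 278.5 N; F_m = (F_max+F_min)/2 = 482.5 N
τ_a = K_W·8F_aD/(πd³) = 1.3745 × 414.35 = 569.53 MPa
τ_m = K_s·8F_mD/(πd³) = 1.1174 × 717.87 = 802.14 MPa
Goodman: 1/n_f = τ_a/S_se + τ_m/S_su = 569.53/461 + 802.14/1140 = 1.23543 + 0.70363 = 1.9391
n_f = 1/1.9391 = 0.5157

0.516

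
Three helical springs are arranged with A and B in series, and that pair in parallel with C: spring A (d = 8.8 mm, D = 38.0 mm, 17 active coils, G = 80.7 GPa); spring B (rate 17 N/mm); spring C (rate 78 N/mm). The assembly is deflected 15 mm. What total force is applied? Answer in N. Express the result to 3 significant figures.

1370 N

k_A = Gd⁴/(8D³N_a) = (80.7×10³)(8.8⁴)/(8·38.0³·17) = 64.851 N/mm
Springs A,B series: k_AB = 1/(1/64.851+1/17) = 13.469 N/mm; parallel with C: k_eq = 13.469+78 = 91.469 N/mm
F = k_eq·δ = 91.469·15 = 1372 N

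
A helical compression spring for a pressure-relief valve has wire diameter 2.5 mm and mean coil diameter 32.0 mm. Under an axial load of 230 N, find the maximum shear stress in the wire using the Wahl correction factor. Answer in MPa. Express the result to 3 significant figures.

Spring index C = D/d = 32.0/2.5 = 12.8000
K_W = (4C−1)/(4C−4) + 0.615/C = 50.200/47.200 + 0.0480 = 1.1116
τ₀ = 8FD/(πd³) = 8·230·32.0/(π·2.5³) = 58880/49.087 = 1199.5 MPa
τ_max = K·τ₀ = 1.1116 × 1199.5 = 1333.4 MPa

1330 MPa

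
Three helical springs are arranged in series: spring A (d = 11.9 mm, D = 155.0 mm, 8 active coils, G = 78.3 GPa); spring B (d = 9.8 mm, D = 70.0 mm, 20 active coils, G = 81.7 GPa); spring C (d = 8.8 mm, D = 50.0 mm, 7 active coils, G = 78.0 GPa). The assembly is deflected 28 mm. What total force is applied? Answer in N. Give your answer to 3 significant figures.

k_A = Gd⁴/(8D³N_a) = (78.3×10³)(11.9⁴)/(8·155.0³·8) = 6.5883 N/mm
k_B = Gd⁴/(8D³N_a) = (81.7×10³)(9.8⁴)/(8·70.0³·20) = 13.731 N/mm
k_C = Gd⁴/(8D³N_a) = (78.0×10³)(8.8⁴)/(8·50.0³·7) = 66.823 N/mm
Series: 1/k_eq = 1/6.5883 + 1/13.731 + 1/66.823 = 0.23957; k_eq = 4.1741 N/mm
F = k_eq·δ = 4.1741·28 = 116.87 N

117 N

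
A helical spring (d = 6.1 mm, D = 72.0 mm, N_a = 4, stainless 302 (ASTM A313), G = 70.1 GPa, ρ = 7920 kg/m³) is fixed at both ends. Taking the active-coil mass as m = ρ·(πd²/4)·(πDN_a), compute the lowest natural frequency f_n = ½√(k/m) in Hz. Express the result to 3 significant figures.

k = Gd⁴/(8D³N_a) = (70.1×10³)(6.1⁴)/(8·72.0³·4) = 8.1262 N/mm = 8126.2 N/m
Wire length L = πDN_a = π·72.0·4 = 904.78 mm
m = ρ·(πd²/4)·L = 7920 × 29.225×10⁻⁶ m² × 0.90478 m = 0.20942 kg
f_n = ½√(k/m) = 0.5·√(8126.2/0.20942) = 0.5·√(38804) = 98.493 Hz

98.5 Hz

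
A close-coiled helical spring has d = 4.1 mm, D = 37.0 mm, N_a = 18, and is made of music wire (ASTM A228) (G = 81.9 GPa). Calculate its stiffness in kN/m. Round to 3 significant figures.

3.17 kN/m

k = Gd⁴/(8D³N_a) = (81.9×10³ × 4.1⁴) / (8 × 37.0³ × 18)
  = 2.3143e+07 / 7.29403e+06 = 3.1729 N/mm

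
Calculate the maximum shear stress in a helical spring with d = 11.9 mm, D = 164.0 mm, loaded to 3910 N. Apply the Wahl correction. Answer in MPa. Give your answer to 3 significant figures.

Spring index C = D/d = 164.0/11.9 = 13.7815
K_W = (4C−1)/(4C−4) + 0.615/C = 54.126/51.126 + 0.0446 = 1.1033
τ₀ = 8FD/(πd³) = 8·3910·164.0/(π·11.9³) = 5.12992e+06/5294.1 = 968.99 MPa
τ_max = K·τ₀ = 1.1033 × 968.99 = 1069.1 MPa

1070 MPa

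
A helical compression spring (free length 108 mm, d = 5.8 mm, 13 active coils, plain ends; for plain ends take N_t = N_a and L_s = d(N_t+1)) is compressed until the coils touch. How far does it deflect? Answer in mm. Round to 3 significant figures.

N_t = 13; L_s = 5.8·14 = 81.2 mm
δ_solid = L₀ − L_s = 108 − 81.2 = 26.8 mm

26.8 mm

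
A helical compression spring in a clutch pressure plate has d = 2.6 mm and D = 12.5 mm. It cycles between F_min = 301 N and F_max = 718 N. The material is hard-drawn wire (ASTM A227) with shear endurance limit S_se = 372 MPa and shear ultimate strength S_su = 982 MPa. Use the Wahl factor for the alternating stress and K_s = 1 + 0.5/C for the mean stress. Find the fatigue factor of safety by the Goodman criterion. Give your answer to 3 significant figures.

0.420

C = D/d = 12.5/2.6 = 4.8077; K_W = (4C−1)/(4C−4)+0.615/C = 1.3249; K_s = 1+0.5/C = 1.1040
F_a = (F_max−F_min)/2 = 208.5 N; F_m = (F_max+F_min)/2 = 509.5 N
τ_a = K_W·8F_aD/(πd³) = 1.3249 × 377.6 = 500.28 MPa
τ_m = K_s·8F_mD/(πd³) = 1.1040 × 922.73 = 1018.7 MPa
Goodman: 1/n_f = τ_a/S_se + τ_m/S_su = 500.28/372 + 1018.7/982 = 1.34485 + 1.03737 = 2.3822
n_f = 1/2.3822 = 0.4198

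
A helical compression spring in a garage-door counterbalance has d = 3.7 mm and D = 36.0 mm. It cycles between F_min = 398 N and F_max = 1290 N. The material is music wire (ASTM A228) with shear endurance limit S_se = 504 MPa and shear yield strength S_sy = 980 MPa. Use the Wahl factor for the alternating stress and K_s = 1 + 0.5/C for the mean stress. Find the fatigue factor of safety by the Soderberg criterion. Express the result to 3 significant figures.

C = D/d = 36.0/3.7 = 9.7297; K_W = (4C−1)/(4C−4)+0.615/C = 1.1491; K_s = 1+0.5/C = 1.0514
F_a = (F_max−F_min)/2 = 446 N; F_m = (F_max+F_min)/2 = 844 N
τ_a = K_W·8F_aD/(πd³) = 1.1491 × 807.18 = 927.55 MPa
τ_m = K_s·8F_mD/(πd³) = 1.0514 × 1527.5 = 1606 MPa
Soderberg: 1/n_f = τ_a/S_se + τ_m/S_sy = 927.55/504 + 1606/980 = 1.84038 + 1.63877 = 3.4791
n_f = 1/3.4791 = 0.2874

0.287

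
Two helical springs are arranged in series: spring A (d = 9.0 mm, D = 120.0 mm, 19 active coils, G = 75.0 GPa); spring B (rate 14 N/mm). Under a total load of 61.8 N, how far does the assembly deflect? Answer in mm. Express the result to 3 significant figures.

k_A = Gd⁴/(8D³N_a) = (75.0×10³)(9.0⁴)/(8·120.0³·19) = 1.8735 N/mm
Series: 1/k_eq = 1/1.8735 + 1/14 = 0.6052; k_eq = 1.6523 N/mm
δ = F/k_eq = 61.8/1.6523 = 37.401 mm

37.4 mm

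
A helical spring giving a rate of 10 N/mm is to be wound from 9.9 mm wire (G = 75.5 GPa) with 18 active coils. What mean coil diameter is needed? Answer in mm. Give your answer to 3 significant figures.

D = (Gd⁴/(8N_a·k))^(1/3) = (75.5×10³·9.9⁴/(8·18·10))^(1/3)
  = (503646)^(1/3) = 79.5625 mm

79.6 mm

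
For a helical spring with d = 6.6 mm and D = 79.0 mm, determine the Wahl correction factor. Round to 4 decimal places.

1.1197

C = D/d = 79.0/6.6 = 11.9697
K_W = (4C−1)/(4C−4) + 0.615/C = 46.879/43.879 + 0.0514 = 1.1197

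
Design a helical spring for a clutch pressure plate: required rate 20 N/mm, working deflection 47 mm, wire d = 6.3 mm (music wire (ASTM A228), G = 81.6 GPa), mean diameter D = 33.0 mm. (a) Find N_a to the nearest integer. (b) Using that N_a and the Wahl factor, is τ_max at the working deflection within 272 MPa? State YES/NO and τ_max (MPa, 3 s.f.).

N_a = Gd⁴/(8D³k) = (81.6×10³)(6.3⁴)/(8·33.0³·20) = 22.36 → N_a = 22
Actual rate k = Gd⁴/(8D³·22) = 20.323 N/mm
Working load F = kδ = 20.323·47 = 955.2 N
C = 33.0/6.3 = 5.2381; K_W = (4C−1)/(4C−4)+0.615/C = 1.2944
τ_max = K_W·8FD/(πd³) = 1.2944·321.02 = 415.52 MPa
τ_max > 272 MPa → exceeds allowable

(a) 22 coils; (b) NO, τ_max = 416 MPa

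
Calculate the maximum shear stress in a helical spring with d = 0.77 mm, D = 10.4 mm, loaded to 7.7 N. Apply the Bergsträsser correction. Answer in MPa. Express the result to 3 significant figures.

Spring index C = D/d = 10.4/0.77 = 13.5065
K_B = (4C+2)/(4C−3) = 56.026/51.026 = 1.0980
τ₀ = 8FD/(πd³) = 8·7.7·10.4/(π·0.77³) = 640.64/1.4342 = 446.68 MPa
τ_max = K·τ₀ = 1.0980 × 446.68 = 490.44 MPa

490 MPa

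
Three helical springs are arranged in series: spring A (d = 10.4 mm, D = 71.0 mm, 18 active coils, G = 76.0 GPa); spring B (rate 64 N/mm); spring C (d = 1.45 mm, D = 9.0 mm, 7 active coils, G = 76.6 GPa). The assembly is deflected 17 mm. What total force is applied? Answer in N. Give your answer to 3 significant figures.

k_A = Gd⁴/(8D³N_a) = (76.0×10³)(10.4⁴)/(8·71.0³·18) = 17.251 N/mm
k_C = Gd⁴/(8D³N_a) = (76.6×10³)(1.45⁴)/(8·9.0³·7) = 8.2944 N/mm
Series: 1/k_eq = 1/17.251 + 1/64 + 1/8.2944 = 0.19416; k_eq = 5.1505 N/mm
F = k_eq·δ = 5.1505·17 = 87.558 N

87.6 N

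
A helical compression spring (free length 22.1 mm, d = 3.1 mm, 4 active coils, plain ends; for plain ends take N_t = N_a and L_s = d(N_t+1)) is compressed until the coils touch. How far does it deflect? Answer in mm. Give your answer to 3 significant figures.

6.60 mm

N_t = 4; L_s = 3.1·5 = 15.5 mm
δ_solid = L₀ − L_s = 22.1 − 15.5 = 6.6 mm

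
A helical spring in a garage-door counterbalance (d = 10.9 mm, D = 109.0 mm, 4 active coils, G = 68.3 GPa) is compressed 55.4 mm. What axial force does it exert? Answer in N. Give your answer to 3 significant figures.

1290 N

k = Gd⁴/(8D³N_a) = (68.3×10³)(10.9⁴)/(8·109.0³·4) = 23.265 N/mm
F = k·δ = 23.265 × 55.4 = 1288.9 N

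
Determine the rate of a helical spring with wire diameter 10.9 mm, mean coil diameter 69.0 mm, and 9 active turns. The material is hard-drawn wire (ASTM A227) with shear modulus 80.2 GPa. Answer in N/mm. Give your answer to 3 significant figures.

47.9 N/mm

k = Gd⁴/(8D³N_a) = (80.2×10³ × 10.9⁴) / (8 × 69.0³ × 9)
  = 1.13209e+09 / 2.36526e+07 = 47.863 N/mm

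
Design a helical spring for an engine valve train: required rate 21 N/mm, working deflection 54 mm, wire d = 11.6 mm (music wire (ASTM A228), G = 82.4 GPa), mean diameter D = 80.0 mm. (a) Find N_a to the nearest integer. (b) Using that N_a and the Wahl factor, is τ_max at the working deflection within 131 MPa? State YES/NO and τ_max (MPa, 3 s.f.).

N_a = Gd⁴/(8D³k) = (82.4×10³)(11.6⁴)/(8·80.0³·21) = 17.35 → N_a = 17
Actual rate k = Gd⁴/(8D³·17) = 21.426 N/mm
Working load F = kδ = 21.426·54 = 1157 N
C = 80.0/11.6 = 6.8966; K_W = (4C−1)/(4C−4)+0.615/C = 1.2164
τ_max = K_W·8FD/(πd³) = 1.2164·151.01 = 183.68 MPa
τ_max > 131 MPa → exceeds allowable

(a) 17 coils; (b) NO, τ_max = 184 MPa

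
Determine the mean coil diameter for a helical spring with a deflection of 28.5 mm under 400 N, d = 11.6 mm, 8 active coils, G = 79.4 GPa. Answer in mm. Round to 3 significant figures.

Required rate k = F/δ = 400/28.5 = 14.035 N/mm
D = (Gd⁴/(8N_a·k))^(1/3) = (79.4×10³·11.6⁴/(8·8·14.035))^(1/3)
  = (1.60051e+06)^(1/3) = 116.9730 mm

117 mm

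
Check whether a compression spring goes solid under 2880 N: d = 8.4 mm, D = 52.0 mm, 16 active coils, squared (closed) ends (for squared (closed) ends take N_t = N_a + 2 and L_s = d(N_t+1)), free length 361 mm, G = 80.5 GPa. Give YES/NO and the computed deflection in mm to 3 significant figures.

NO, δ = 129 mm

k = Gd⁴/(8D³N_a) = (80.5×10³)(8.4⁴)/(8·52.0³·16) = 22.269 N/mm
N_t = 18; L_s = 8.4·19 = 159.6 mm; δ_solid = L₀ − L_s = 361 − 159.6 = 201.4 mm
δ = F/k = 2880/22.269 = 129.33 mm
δ < δ_solid → spring does not go solid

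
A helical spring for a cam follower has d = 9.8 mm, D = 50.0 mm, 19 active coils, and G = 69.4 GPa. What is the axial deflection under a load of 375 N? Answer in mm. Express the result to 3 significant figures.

k = Gd⁴/(8D³N_a) = (69.4×10³)(9.8⁴)/(8·50.0³·19) = 33.691 N/mm
δ = F/k = 375 / 33.691 = 11.131 mm

11.1 mm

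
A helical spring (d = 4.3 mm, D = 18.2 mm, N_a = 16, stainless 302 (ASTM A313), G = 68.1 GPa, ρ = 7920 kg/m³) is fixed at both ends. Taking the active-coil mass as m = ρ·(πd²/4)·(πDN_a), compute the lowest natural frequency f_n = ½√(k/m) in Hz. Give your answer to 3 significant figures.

268 Hz

k = Gd⁴/(8D³N_a) = (68.1×10³)(4.3⁴)/(8·18.2³·16) = 30.171 N/mm = 30171 N/m
Wire length L = πDN_a = π·18.2·16 = 914.83 mm
m = ρ·(πd²/4)·L = 7920 × 14.522×10⁻⁶ m² × 0.91483 m = 0.10522 kg
f_n = ½√(k/m) = 0.5·√(30171/0.10522) = 0.5·√(2.8675e+05) = 267.75 Hz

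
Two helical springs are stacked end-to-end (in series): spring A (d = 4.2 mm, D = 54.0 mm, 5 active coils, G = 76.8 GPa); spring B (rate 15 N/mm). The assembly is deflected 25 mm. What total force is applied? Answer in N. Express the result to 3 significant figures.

75.7 N

k_A = Gd⁴/(8D³N_a) = (76.8×10³)(4.2⁴)/(8·54.0³·5) = 3.7942 N/mm
Series: 1/k_eq = 1/3.7942 + 1/15 = 0.33023; k_eq = 3.0282 N/mm
F = k_eq·δ = 3.0282·25 = 75.705 N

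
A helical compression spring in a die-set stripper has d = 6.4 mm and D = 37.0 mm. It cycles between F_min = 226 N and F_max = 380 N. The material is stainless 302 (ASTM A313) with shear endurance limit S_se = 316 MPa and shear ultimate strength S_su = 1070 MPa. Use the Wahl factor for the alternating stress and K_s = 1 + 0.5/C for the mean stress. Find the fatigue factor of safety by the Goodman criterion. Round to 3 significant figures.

C = D/d = 37.0/6.4 = 5.7812; K_W = (4C−1)/(4C−4)+0.615/C = 1.2632; K_s = 1+0.5/C = 1.0865
F_a = (F_max−F_min)/2 = 77 N; F_m = (F_max+F_min)/2 = 303 N
τ_a = K_W·8F_aD/(πd³) = 1.2632 × 27.675 = 34.961 MPa
τ_m = K_s·8F_mD/(πd³) = 1.0865 × 108.9 = 118.32 MPa
Goodman: 1/n_f = τ_a/S_se + τ_m/S_su = 34.961/316 + 118.32/1070 = 0.11063 + 0.11058 = 0.22122
n_f = 1/0.22122 = 4.52

4.52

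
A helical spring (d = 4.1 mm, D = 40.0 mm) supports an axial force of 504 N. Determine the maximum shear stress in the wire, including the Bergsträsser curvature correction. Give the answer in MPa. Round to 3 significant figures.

848 MPa

Spring index C = D/d = 40.0/4.1 = 9.7561
K_B = (4C+2)/(4C−3) = 41.024/36.024 = 1.1388
τ₀ = 8FD/(πd³) = 8·504·40.0/(π·4.1³) = 161280/216.52 = 744.87 MPa
τ_max = K·τ₀ = 1.1388 × 744.87 = 848.25 MPa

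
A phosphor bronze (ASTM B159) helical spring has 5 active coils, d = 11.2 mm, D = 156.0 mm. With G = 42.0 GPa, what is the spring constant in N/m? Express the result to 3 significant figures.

4350 N/m

k = Gd⁴/(8D³N_a) = (42.0×10³ × 11.2⁴) / (8 × 156.0³ × 5)
  = 6.60878e+08 / 1.51857e+08 = 4.352 N/mm = 4352 N/m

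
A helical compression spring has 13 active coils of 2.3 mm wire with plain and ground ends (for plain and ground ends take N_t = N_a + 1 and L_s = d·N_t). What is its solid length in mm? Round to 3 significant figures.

32.2 mm

plain and ground ends: N_t = N_a + 1 = 13 + 1 = 14
L_s = d·N_t = 2.3 × 14 = 32.2 mm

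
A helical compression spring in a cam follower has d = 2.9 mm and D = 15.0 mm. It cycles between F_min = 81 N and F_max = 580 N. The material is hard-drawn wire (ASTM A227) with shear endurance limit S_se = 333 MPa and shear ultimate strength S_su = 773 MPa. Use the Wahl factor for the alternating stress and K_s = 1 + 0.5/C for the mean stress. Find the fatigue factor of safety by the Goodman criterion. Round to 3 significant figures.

C = D/d = 15.0/2.9 = 5.1724; K_W = (4C−1)/(4C−4)+0.615/C = 1.2987; K_s = 1+0.5/C = 1.0967
F_a = (F_max−F_min)/2 = 249.5 N; F_m = (F_max+F_min)/2 = 330.5 N
τ_a = K_W·8F_aD/(πd³) = 1.2987 × 390.76 = 507.46 MPa
τ_m = K_s·8F_mD/(πd³) = 1.0967 × 517.62 = 567.65 MPa
Goodman: 1/n_f = τ_a/S_se + τ_m/S_su = 507.46/333 + 567.65/773 = 1.52390 + 0.73435 = 2.2583
n_f = 1/2.2583 = 0.4428

0.443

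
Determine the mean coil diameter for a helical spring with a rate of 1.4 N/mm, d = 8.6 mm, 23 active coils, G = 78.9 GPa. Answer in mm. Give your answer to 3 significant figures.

119 mm

D = (Gd⁴/(8N_a·k))^(1/3) = (78.9×10³·8.6⁴/(8·23·1.4))^(1/3)
  = (1.67542e+06)^(1/3) = 118.7704 mm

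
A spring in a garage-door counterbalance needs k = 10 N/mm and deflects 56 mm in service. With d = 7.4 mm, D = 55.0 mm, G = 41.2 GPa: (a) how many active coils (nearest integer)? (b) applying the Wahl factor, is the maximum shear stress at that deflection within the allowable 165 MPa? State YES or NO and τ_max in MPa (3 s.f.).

(a) 9 coils; (b) NO, τ_max = 239 MPa

N_a = Gd⁴/(8D³k) = (41.2×10³)(7.4⁴)/(8·55.0³·10) = 9.282 → N_a = 9
Actual rate k = Gd⁴/(8D³·9) = 10.313 N/mm
Working load F = kδ = 10.313·56 = 577.55 N
C = 55.0/7.4 = 7.4324; K_W = (4C−1)/(4C−4)+0.615/C = 1.1993
τ_max = K_W·8FD/(πd³) = 1.1993·199.62 = 239.41 MPa
τ_max > 165 MPa → exceeds allowable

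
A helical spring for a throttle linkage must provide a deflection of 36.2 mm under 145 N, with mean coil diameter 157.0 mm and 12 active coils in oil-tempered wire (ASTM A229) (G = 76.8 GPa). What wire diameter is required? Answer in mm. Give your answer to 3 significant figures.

Required rate k = F/δ = 145/36.2 = 4.0055 N/mm
d = (8D³N_a·k / G)^(1/4) = (8·157.0³·12·4.0055 / (76.8×10³))^0.25
  = (19376)^0.25 = 11.7982 mm

11.8 mm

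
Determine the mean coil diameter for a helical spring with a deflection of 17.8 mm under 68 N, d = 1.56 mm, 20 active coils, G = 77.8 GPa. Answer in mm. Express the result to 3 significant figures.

9.10 mm

Required rate k = F/δ = 68/17.8 = 3.8202 N/mm
D = (Gd⁴/(8N_a·k))^(1/3) = (77.8×10³·1.56⁴/(8·20·3.8202))^(1/3)
  = (753.823)^(1/3) = 9.1010 mm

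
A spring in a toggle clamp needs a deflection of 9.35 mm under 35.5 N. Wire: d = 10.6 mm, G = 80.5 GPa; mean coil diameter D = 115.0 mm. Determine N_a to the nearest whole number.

22

Required rate k = F/δ = 35.5/9.35 = 3.7968 N/mm
N_a = Gd⁴/(8D³k) = (80.5×10³ × 10.6⁴)/(8 × 115.0³ × 3.7968)
    = 1.01629e+09 / 4.61956e+07 = 22 → 22 coils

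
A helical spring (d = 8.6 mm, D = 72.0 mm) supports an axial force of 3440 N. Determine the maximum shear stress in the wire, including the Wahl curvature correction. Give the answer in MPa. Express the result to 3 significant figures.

1170 MPa

Spring index C = D/d = 72.0/8.6 = 8.3721
K_W = (4C−1)/(4C−4) + 0.615/C = 32.488/29.488 + 0.0735 = 1.1752
τ₀ = 8FD/(πd³) = 8·3440·72.0/(π·8.6³) = 1.98144e+06/1998.2 = 991.6 MPa
τ_max = K·τ₀ = 1.1752 × 991.6 = 1165.3 MPa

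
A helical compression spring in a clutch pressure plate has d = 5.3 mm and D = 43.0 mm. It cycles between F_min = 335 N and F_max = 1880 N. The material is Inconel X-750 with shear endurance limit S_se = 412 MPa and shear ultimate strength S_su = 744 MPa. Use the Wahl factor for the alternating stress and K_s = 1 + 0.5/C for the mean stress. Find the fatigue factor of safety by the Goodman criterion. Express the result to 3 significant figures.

0.358

C = D/d = 43.0/5.3 = 8.1132; K_W = (4C−1)/(4C−4)+0.615/C = 1.1812; K_s = 1+0.5/C = 1.0616
F_a = (F_max−F_min)/2 = 772.5 N; F_m = (F_max+F_min)/2 = 1107.5 N
τ_a = K_W·8F_aD/(πd³) = 1.1812 × 568.17 = 671.15 MPa
τ_m = K_s·8F_mD/(πd³) = 1.0616 × 814.56 = 864.76 MPa
Goodman: 1/n_f = τ_a/S_se + τ_m/S_su = 671.15/412 + 864.76/744 = 1.62900 + 1.16232 = 2.7913
n_f = 1/2.7913 = 0.3583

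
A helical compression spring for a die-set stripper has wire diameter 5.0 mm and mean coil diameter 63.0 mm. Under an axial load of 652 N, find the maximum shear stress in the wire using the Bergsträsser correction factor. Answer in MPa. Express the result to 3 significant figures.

925 MPa

Spring index C = D/d = 63.0/5.0 = 12.6000
K_B = (4C+2)/(4C−3) = 52.400/47.400 = 1.1055
τ₀ = 8FD/(πd³) = 8·652·63.0/(π·5.0³) = 328608/392.7 = 836.79 MPa
τ_max = K·τ₀ = 1.1055 × 836.79 = 925.06 MPa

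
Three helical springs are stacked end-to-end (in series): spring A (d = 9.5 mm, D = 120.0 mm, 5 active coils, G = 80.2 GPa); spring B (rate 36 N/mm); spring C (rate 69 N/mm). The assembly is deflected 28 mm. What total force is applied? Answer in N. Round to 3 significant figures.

k_A = Gd⁴/(8D³N_a) = (80.2×10³)(9.5⁴)/(8·120.0³·5) = 9.4507 N/mm
Series: 1/k_eq = 1/9.4507 + 1/36 + 1/69 = 0.14808; k_eq = 6.753 N/mm
F = k_eq·δ = 6.753·28 = 189.08 N

189 N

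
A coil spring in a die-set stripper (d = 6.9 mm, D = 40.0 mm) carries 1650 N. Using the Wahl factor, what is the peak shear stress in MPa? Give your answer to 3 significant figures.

646 MPa

Spring index C = D/d = 40.0/6.9 = 5.7971
K_W = (4C−1)/(4C−4) + 0.615/C = 22.188/19.188 + 0.1061 = 1.2624
τ₀ = 8FD/(πd³) = 8·1650·40.0/(π·6.9³) = 528000/1032 = 511.61 MPa
τ_max = K·τ₀ = 1.2624 × 511.61 = 645.87 MPa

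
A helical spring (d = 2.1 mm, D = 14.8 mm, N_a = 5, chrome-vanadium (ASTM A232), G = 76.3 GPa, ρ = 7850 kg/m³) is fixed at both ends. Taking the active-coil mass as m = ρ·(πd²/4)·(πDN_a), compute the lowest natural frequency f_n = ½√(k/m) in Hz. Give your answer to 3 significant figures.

673 Hz

k = Gd⁴/(8D³N_a) = (76.3×10³)(2.1⁴)/(8·14.8³·5) = 11.443 N/mm = 11443 N/m
Wire length L = πDN_a = π·14.8·5 = 232.48 mm
m = ρ·(πd²/4)·L = 7850 × 3.4636×10⁻⁶ m² × 0.23248 m = 0.0063209 kg
f_n = ½√(k/m) = 0.5·√(11443/0.0063209) = 0.5·√(1.8104e+06) = 672.76 Hz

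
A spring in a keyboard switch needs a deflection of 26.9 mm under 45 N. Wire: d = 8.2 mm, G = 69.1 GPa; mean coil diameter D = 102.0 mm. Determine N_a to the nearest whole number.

22

Required rate k = F/δ = 45/26.9 = 1.6729 N/mm
N_a = Gd⁴/(8D³k) = (69.1×10³ × 8.2⁴)/(8 × 102.0³ × 1.6729)
    = 3.12416e+08 / 1.4202e+07 = 22 → 22 coils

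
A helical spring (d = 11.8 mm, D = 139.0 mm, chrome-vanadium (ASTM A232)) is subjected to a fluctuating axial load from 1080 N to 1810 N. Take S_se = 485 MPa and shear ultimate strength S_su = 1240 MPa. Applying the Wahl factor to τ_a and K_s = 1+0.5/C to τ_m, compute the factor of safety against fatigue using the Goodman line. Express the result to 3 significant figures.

2.25

C = D/d = 139.0/11.8 = 11.7797; K_W = (4C−1)/(4C−4)+0.615/C = 1.1218; K_s = 1+0.5/C = 1.0424
F_a = (F_max−F_min)/2 = 365 N; F_m = (F_max+F_min)/2 = 1445 N
τ_a = K_W·8F_aD/(πd³) = 1.1218 × 78.632 = 88.209 MPa
τ_m = K_s·8F_mD/(πd³) = 1.0424 × 311.3 = 324.51 MPa
Goodman: 1/n_f = τ_a/S_se + τ_m/S_su = 88.209/485 + 324.51/1240 = 0.18187 + 0.26170 = 0.44358
n_f = 1/0.44358 = 2.254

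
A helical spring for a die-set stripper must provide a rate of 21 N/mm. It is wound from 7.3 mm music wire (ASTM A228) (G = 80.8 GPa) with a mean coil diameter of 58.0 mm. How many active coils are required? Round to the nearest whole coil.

7

N_a = Gd⁴/(8D³k) = (80.8×10³ × 7.3⁴)/(8 × 58.0³ × 21)
    = 2.29458e+08 / 3.27788e+07 = 7 → 7 coils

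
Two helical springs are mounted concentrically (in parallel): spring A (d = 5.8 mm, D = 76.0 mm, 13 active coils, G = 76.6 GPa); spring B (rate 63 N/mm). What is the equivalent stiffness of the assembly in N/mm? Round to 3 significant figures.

64.9 N/mm

k_A = Gd⁴/(8D³N_a) = (76.6×10³)(5.8⁴)/(8·76.0³·13) = 1.8987 N/mm
Parallel: k_eq = 1.8987 + 63 = 64.899 N/mm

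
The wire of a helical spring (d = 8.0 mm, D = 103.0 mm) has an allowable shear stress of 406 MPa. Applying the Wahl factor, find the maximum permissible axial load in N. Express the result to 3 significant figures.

713 N

C = D/d = 103.0/8.0 = 12.8750
K_W = (4C−1)/(4C−4) + 0.615/C = 50.500/47.500 + 0.0478 = 1.1109
τ_max = K·8FD/(πd³) → F_max = τ_allow·πd³/(8DK)
F_max = 406·π·8.0³/(8·103.0·1.1109) = 6.5305e+05/915.4 = 713.4 N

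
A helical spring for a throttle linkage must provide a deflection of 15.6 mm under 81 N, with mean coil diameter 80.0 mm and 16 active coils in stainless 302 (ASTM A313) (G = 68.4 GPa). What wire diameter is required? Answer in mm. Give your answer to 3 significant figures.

8.40 mm

Required rate k = F/δ = 81/15.6 = 5.1923 N/mm
d = (8D³N_a·k / G)^(1/4) = (8·80.0³·16·5.1923 / (68.4×10³))^0.25
  = (4974.9)^0.25 = 8.3984 mm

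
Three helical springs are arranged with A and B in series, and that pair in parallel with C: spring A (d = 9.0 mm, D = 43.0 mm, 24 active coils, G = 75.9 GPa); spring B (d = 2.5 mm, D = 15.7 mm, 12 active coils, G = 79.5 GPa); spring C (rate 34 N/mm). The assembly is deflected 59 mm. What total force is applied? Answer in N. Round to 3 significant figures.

k_A = Gd⁴/(8D³N_a) = (75.9×10³)(9.0⁴)/(8·43.0³·24) = 32.622 N/mm
k_B = Gd⁴/(8D³N_a) = (79.5×10³)(2.5⁴)/(8·15.7³·12) = 8.3591 N/mm
Springs A,B series: k_AB = 1/(1/32.622+1/8.3591) = 6.654 N/mm; parallel with C: k_eq = 6.654+34 = 40.654 N/mm
F = k_eq·δ = 40.654·59 = 2398.6 N

2400 N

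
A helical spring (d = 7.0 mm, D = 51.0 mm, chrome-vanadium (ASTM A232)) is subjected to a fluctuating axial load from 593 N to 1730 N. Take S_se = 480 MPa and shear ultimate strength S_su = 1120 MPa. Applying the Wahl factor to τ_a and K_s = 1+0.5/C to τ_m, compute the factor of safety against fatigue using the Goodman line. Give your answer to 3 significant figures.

1.04

C = D/d = 51.0/7.0 = 7.2857; K_W = (4C−1)/(4C−4)+0.615/C = 1.2037; K_s = 1+0.5/C = 1.0686
F_a = (F_max−F_min)/2 = 568.5 N; F_m = (F_max+F_min)/2 = 1161.5 N
τ_a = K_W·8F_aD/(πd³) = 1.2037 × 215.25 = 259.1 MPa
τ_m = K_s·8F_mD/(πd³) = 1.0686 × 439.78 = 469.96 MPa
Goodman: 1/n_f = τ_a/S_se + τ_m/S_su = 259.1/480 + 469.96/1120 = 0.53980 + 0.41961 = 0.95941
n_f = 1/0.95941 = 1.042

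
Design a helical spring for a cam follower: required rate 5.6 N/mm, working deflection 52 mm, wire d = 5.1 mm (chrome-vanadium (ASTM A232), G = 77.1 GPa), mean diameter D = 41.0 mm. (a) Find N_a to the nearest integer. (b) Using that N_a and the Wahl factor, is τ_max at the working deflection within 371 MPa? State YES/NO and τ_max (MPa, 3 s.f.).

N_a = Gd⁴/(8D³k) = (77.1×10³)(5.1⁴)/(8·41.0³·5.6) = 16.89 → N_a = 17
Actual rate k = Gd⁴/(8D³·17) = 5.5647 N/mm
Working load F = kδ = 5.5647·52 = 289.37 N
C = 41.0/5.1 = 8.0392; K_W = (4C−1)/(4C−4)+0.615/C = 1.1830
τ_max = K_W·8FD/(πd³) = 1.1830·227.75 = 269.44 MPa
τ_max ≤ 371 MPa → acceptable

(a) 17 coils; (b) YES, τ_max = 269 MPa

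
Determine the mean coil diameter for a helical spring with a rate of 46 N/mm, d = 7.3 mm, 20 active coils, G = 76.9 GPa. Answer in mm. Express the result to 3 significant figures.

D = (Gd⁴/(8N_a·k))^(1/3) = (76.9×10³·7.3⁴/(8·20·46))^(1/3)
  = (29671.5)^(1/3) = 30.9585 mm

31.0 mm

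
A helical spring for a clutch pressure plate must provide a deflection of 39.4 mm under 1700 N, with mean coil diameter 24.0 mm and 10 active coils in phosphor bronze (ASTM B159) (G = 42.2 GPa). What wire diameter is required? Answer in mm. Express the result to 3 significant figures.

5.80 mm

Required rate k = F/δ = 1700/39.4 = 43.147 N/mm
d = (8D³N_a·k / G)^(1/4) = (8·24.0³·10·43.147 / (42.2×10³))^0.25
  = (1130.7)^0.25 = 5.7988 mm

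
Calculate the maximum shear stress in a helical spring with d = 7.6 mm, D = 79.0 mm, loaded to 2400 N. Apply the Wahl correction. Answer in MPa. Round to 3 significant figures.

1250 MPa

Spring index C = D/d = 79.0/7.6 = 10.3947
K_W = (4C−1)/(4C−4) + 0.615/C = 40.579/37.579 + 0.0592 = 1.1390
τ₀ = 8FD/(πd³) = 8·2400·79.0/(π·7.6³) = 1.5168e+06/1379.1 = 1099.9 MPa
τ_max = K·τ₀ = 1.1390 × 1099.9 = 1252.7 MPa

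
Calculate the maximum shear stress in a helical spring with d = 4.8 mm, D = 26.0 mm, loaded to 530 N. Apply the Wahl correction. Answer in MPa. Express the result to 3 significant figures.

407 MPa

Spring index C = D/d = 26.0/4.8 = 5.4167
K_W = (4C−1)/(4C−4) + 0.615/C = 20.667/17.667 + 0.1135 = 1.2833
τ₀ = 8FD/(πd³) = 8·530·26.0/(π·4.8³) = 110240/347.44 = 317.3 MPa
τ_max = K·τ₀ = 1.2833 × 317.3 = 407.2 MPa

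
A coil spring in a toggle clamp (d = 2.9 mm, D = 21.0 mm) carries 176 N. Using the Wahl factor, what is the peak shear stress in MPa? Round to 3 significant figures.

465 MPa

Spring index C = D/d = 21.0/2.9 = 7.2414
K_W = (4C−1)/(4C−4) + 0.615/C = 27.966/24.966 + 0.0849 = 1.2051
τ₀ = 8FD/(πd³) = 8·176·21.0/(π·2.9³) = 29568/76.62 = 385.9 MPa
τ_max = K·τ₀ = 1.2051 × 385.9 = 465.05 MPa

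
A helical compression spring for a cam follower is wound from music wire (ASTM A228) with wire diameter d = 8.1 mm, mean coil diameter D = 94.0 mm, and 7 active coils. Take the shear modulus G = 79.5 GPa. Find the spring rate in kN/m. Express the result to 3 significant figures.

7.36 kN/m

k = Gd⁴/(8D³N_a) = (79.5×10³ × 8.1⁴) / (8 × 94.0³ × 7)
  = 3.42221e+08 / 4.65127e+07 = 7.3576 N/mm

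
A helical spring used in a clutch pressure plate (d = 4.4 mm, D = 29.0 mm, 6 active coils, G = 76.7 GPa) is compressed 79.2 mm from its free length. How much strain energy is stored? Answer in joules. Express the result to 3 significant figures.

77.0 J

k = Gd⁴/(8D³N_a) = (76.7×10³)(4.4⁴)/(8·29.0³·6) = 24.557 N/mm
U = ½kδ² = 0.5 × 24.557 × 79.2² = 77018 N·mm = 77.018 J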